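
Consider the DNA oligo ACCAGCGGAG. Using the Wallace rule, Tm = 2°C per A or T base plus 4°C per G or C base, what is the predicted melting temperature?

Counting bases: T=0, A=3, G=4, C=3
So N_AT = 3 and N_GC = 7.
Tm = 2(3) + 4(7) = 6 + 28 = 34°C

34°C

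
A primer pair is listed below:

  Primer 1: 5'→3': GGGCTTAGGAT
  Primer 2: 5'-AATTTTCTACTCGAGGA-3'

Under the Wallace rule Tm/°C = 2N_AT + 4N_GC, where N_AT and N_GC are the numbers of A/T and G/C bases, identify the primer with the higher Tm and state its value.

Primer 2, 46°C

Primer 1: A+T=5, G+C=6 → Tm = 2(5)+4(6) = 34°C
Primer 2: A+T=11, G+C=6 → Tm = 2(11)+4(6) = 46°C
34°C vs 46°C → primer 2 is higher.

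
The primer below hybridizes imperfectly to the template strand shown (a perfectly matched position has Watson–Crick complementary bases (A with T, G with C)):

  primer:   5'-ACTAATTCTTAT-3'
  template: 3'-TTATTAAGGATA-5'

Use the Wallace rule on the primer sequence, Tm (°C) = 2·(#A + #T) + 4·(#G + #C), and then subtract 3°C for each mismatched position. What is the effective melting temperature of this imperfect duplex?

Primer base counts: A=4, T=6, G=0, C=2 → A+T=10, G+C=2
Perfect-match Tm = 2(10) + 4(2) = 20 + 8 = 28°C
Mismatches (positions where the bases are not complementary): 2 (at positions 2, 9)
Effective Tm = 28 − 2×3 = 28 − 6 = 22°C

22°C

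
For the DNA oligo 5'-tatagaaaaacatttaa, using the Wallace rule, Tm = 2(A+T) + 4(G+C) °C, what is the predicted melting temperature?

38°C

Scanning the sequence gives G=1, C=1, T=5, A=10.
So N_AT = 15 and N_GC = 2.
Tm = 2×15 + 4×2 = 38°C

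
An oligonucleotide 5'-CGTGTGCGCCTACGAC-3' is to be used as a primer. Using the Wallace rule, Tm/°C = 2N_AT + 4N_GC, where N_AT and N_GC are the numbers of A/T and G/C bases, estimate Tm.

54°C

Counting bases: C=6, G=5, T=3, A=2
A+T = 5, G+C = 11
Tm = 2(5) + 4(11) = 10 + 44 = 54°C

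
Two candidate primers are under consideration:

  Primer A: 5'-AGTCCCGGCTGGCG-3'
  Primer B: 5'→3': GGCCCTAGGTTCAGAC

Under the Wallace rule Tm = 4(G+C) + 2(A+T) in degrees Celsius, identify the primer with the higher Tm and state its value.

Primer B, 52°C

Primer A: A+T=3, G+C=11 → Tm = 2(3)+4(11) = 50°C
Primer B: A+T=6, G+C=10 → Tm = 2(6)+4(10) = 52°C
50°C vs 52°C → primer B is higher.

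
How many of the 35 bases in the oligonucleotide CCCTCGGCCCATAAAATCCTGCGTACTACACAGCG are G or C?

Counting bases: C=14, T=6, G=6, A=9
Total G or C: 6 + 14 = 20

20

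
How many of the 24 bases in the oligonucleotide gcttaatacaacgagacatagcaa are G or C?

A=11, G=4, C=5, T=4
Total G or C: 4 + 5 = 9

9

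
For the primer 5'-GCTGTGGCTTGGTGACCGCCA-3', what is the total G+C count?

Scanning the sequence gives C=6, T=5, A=2, G=8.
Total G or C: 8 + 6 = 14

14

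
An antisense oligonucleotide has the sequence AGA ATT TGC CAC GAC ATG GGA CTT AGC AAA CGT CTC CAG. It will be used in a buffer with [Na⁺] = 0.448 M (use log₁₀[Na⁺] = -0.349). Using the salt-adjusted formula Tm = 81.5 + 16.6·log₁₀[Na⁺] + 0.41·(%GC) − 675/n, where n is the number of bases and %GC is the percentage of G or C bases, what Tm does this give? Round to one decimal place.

78.4°C

Length n = 39. Base counts: A=12, C=10, G=9, T=8
G+C = 19, so %GC = 19/39 × 100 = 48.718%
Salt term: 16.6 × (-0.349) = -5.793
GC term: 0.41 × 48.718 = 19.974; length term: −675/39 = −17.308
Tm = 81.5 + (-5.793) + 19.974 − 17.308 = 78.373 → 78.4°C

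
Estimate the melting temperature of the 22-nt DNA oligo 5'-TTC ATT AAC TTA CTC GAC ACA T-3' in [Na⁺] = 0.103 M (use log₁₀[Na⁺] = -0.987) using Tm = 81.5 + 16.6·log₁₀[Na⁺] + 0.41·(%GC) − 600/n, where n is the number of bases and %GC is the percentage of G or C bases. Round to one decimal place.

50.9°C

Length n = 22. Counting bases: A=7, C=6, G=1, T=8
G+C = 7, so %GC = 7/22 × 100 = 31.818%
Salt term: 16.6 × (-0.987) = -16.384
GC term: 0.41 × 31.818 = 13.045; length term: −600/22 = −27.273
Tm = 81.5 + (-16.384) + 13.045 − 27.273 = 50.888 → 50.9°C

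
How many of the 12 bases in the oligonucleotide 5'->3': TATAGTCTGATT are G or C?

3

Scanning the sequence gives T=6, G=2, A=3, C=1.
G+C = 2 + 1 = 3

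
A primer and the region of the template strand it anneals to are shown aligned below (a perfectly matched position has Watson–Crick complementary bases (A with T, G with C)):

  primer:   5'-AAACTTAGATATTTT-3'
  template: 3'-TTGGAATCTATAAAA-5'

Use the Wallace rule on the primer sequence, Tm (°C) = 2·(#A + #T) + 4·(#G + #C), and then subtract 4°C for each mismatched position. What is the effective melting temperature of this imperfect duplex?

30°C

Primer base counts: A=6, T=7, G=1, C=1 → A+T=13, G+C=2
Perfect-match Tm = 2(13) + 4(2) = 26 + 8 = 34°C
Mismatches (positions where the bases are not complementary): 1 (at position 3)
Effective Tm = 34 − 1×4 = 34 − 4 = 30°C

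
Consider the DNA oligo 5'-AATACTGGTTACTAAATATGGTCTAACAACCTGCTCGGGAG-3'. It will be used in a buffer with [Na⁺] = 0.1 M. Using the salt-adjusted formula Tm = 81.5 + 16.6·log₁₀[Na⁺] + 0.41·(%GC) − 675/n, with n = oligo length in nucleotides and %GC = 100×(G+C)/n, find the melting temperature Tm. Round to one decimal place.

65.4°C

Length n = 41. G=9, A=13, T=11, C=8
G+C = 17, so %GC = 17/41 × 100 = 41.463%
Salt term: 16.6 × (-1) = -16.6
GC term: 0.41 × 41.463 = 17; length term: −675/41 = −16.463
Tm = 81.5 + (-16.6) + 17 − 16.463 = 65.437 → 65.4°C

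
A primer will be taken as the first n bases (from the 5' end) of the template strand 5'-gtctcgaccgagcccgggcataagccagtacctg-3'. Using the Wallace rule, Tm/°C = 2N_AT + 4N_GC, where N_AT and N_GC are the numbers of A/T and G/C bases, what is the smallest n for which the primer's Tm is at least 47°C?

n = 14

First 13 bases: GTCTCGACCGAGC → Tm = 44°C (< 47°C)
First 14 bases: GTCTCGACCGAGCC → Tm = 48°C (≥ 47°C)
Each additional base adds 2°C (A/T) or 4°C (G/C), so Tm is non-decreasing in n; n = 14 is the first length to reach 47°C.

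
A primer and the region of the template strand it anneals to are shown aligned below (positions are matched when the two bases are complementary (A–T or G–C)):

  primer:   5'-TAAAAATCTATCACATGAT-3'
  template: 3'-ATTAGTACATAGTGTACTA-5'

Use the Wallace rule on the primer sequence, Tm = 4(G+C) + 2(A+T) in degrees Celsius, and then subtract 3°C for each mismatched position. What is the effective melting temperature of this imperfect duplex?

Primer base counts: A=9, T=6, G=1, C=3 → A+T=15, G+C=4
Perfect-match Tm = 2(15) + 4(4) = 30 + 16 = 46°C
Mismatches (positions where the bases are not complementary): 3 (at positions 4, 5, 8)
Effective Tm = 46 − 3×3 = 46 − 9 = 37°C

37°C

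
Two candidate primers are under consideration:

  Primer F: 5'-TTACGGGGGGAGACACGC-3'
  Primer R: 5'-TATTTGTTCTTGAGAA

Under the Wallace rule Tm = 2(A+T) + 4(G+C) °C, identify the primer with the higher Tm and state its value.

Primer F, 60°C

Primer F: A+T=6, G+C=12 → Tm = 2(6)+4(12) = 60°C
Primer R: A+T=12, G+C=4 → Tm = 2(12)+4(4) = 40°C
60°C vs 40°C → primer F is higher.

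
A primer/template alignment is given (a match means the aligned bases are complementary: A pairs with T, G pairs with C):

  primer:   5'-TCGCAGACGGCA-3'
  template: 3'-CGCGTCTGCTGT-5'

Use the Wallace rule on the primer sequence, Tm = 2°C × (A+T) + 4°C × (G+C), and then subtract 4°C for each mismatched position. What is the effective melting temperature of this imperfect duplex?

Primer base counts: A=3, T=1, G=4, C=4 → A+T=4, G+C=8
Perfect-match Tm = 2(4) + 4(8) = 8 + 32 = 40°C
Mismatches (positions where the bases are not complementary): 2 (at positions 1, 10)
Effective Tm = 40 − 2×4 = 40 − 8 = 32°C

32°C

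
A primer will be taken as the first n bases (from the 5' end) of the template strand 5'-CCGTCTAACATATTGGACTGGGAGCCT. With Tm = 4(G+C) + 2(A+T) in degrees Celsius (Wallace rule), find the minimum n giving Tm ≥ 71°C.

n = 24

First 23 bases: CCGTCTAACATATTGGACTGGGA → Tm = 68°C (< 71°C)
First 24 bases: CCGTCTAACATATTGGACTGGGAG → Tm = 72°C (≥ 71°C)
Each additional base adds 2°C (A/T) or 4°C (G/C), so Tm is non-decreasing in n; n = 24 is the first length to reach 71°C.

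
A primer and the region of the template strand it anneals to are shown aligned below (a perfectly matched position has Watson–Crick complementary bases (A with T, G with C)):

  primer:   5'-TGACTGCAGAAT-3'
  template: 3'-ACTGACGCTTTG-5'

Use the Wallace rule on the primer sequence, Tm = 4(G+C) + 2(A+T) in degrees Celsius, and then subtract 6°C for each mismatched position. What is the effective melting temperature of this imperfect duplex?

16°C

Primer base counts: A=4, T=3, G=3, C=2 → A+T=7, G+C=5
Perfect-match Tm = 2(7) + 4(5) = 14 + 20 = 34°C
Mismatches (positions where the bases are not complementary): 3 (at positions 8, 9, 12)
Effective Tm = 34 − 3×6 = 34 − 18 = 16°C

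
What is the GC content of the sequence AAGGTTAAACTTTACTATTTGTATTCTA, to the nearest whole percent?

Base counts: A=9, T=13, G=3, C=3
G+C = 3 + 3 = 6 out of 28 bases
%GC = 6/28 × 100 = 21.43% ≈ 21%

21%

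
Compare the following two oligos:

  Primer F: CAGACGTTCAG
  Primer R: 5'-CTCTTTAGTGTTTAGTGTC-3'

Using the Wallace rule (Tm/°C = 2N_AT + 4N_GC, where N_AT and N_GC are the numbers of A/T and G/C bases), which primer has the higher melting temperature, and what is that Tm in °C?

Primer F: A+T=5, G+C=6 → Tm = 2(5)+4(6) = 34°C
Primer R: A+T=12, G+C=7 → Tm = 2(12)+4(7) = 52°C
34°C vs 52°C → primer R is higher.

Primer R, 52°C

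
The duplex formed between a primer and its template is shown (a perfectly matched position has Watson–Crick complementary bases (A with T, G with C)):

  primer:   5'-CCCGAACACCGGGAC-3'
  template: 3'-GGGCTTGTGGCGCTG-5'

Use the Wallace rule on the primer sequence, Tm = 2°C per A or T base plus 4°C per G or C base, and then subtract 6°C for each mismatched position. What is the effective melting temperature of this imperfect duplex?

Primer base counts: A=4, T=0, G=4, C=7 → A+T=4, G+C=11
Perfect-match Tm = 2(4) + 4(11) = 8 + 44 = 52°C
Mismatches (positions where the bases are not complementary): 1 (at position 12)
Effective Tm = 52 − 1×6 = 52 − 6 = 46°C

46°C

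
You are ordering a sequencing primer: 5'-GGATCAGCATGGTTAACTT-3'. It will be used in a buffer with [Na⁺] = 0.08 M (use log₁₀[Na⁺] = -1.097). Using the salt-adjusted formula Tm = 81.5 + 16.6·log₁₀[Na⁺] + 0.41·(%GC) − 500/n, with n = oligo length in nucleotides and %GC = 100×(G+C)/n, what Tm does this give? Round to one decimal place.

Length n = 19. Counting bases: T=6, G=5, A=5, C=3
G+C = 8, so %GC = 8/19 × 100 = 42.105%
Salt term: 16.6 × (-1.097) = -18.21
GC term: 0.41 × 42.105 = 17.263; length term: −500/19 = −26.316
Tm = 81.5 + (-18.21) + 17.263 − 26.316 = 54.237 → 54.2°C

54.2°C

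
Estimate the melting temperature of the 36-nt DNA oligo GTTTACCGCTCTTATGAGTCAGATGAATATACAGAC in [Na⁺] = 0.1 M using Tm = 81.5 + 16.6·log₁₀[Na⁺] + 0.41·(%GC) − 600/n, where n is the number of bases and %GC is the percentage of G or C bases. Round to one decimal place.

64.2°C

Length n = 36. Scanning the sequence gives C=7, T=11, A=11, G=7.
G+C = 14, so %GC = 14/36 × 100 = 38.889%
Salt term: 16.6 × (-1) = -16.6
GC term: 0.41 × 38.889 = 15.944; length term: −600/36 = −16.667
Tm = 81.5 + (-16.6) + 15.944 − 16.667 = 64.177 → 64.2°C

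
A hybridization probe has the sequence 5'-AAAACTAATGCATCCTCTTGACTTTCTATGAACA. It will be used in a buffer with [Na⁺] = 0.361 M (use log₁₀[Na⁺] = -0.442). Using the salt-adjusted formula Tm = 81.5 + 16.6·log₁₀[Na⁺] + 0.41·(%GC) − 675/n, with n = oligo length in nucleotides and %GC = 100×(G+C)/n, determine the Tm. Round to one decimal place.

Length n = 34. Scanning the sequence gives G=3, T=11, A=12, C=8.
G+C = 11, so %GC = 11/34 × 100 = 32.353%
Salt term: 16.6 × (-0.442) = -7.337
GC term: 0.41 × 32.353 = 13.265; length term: −675/34 = −19.853
Tm = 81.5 + (-7.337) + 13.265 − 19.853 = 67.575 → 67.6°C

67.6°C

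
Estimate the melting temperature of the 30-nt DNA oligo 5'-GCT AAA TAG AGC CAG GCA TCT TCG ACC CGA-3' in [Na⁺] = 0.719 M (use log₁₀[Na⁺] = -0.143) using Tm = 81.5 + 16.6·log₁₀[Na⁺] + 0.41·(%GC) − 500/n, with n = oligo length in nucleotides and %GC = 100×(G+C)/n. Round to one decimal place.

84.3°C

Length n = 30. Base counts: C=9, A=9, T=5, G=7
G+C = 16, so %GC = 16/30 × 100 = 53.333%
Salt term: 16.6 × (-0.143) = -2.374
GC term: 0.41 × 53.333 = 21.867; length term: −500/30 = −16.667
Tm = 81.5 + (-2.374) + 21.867 − 16.667 = 84.326 → 84.3°C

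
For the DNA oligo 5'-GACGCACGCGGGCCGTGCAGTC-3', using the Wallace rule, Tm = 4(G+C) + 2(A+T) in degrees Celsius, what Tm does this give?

78°C

Base counts: A=3, G=9, T=2, C=8
A+T = 5, G+C = 17
Tm = 4·17 + 2·5 = 68 + 10 = 78°C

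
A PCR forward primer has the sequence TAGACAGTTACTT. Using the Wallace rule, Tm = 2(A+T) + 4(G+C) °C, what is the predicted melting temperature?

Scanning the sequence gives G=2, C=2, A=4, T=5.
So N_AT = 9 and N_GC = 4.
Tm = 4·4 + 2·9 = 16 + 18 = 34°C

34°C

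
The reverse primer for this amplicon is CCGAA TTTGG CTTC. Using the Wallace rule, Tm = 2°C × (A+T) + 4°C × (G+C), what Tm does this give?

Counting bases: T=5, A=2, C=4, G=3
A+T = 7, G+C = 7
Tm = 4·7 + 2·7 = 28 + 14 = 42°C

42°C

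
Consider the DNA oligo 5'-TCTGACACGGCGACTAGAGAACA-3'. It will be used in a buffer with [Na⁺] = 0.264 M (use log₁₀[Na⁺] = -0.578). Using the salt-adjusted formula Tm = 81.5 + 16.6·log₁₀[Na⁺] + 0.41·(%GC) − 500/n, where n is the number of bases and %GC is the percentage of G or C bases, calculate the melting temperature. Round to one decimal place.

Length n = 23. Counting bases: G=6, C=6, T=3, A=8
G+C = 12, so %GC = 12/23 × 100 = 52.174%
Salt term: 16.6 × (-0.578) = -9.595
GC term: 0.41 × 52.174 = 21.391; length term: −500/23 = −21.739
Tm = 81.5 + (-9.595) + 21.391 − 21.739 = 71.557 → 71.6°C

71.6°C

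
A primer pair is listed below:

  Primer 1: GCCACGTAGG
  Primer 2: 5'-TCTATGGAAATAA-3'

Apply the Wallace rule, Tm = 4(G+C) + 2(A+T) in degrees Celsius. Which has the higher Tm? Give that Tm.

Primer 1: A+T=3, G+C=7 → Tm = 2(3)+4(7) = 34°C
Primer 2: A+T=10, G+C=3 → Tm = 2(10)+4(3) = 32°C
34°C vs 32°C → primer 1 is higher.

Primer 1, 34°C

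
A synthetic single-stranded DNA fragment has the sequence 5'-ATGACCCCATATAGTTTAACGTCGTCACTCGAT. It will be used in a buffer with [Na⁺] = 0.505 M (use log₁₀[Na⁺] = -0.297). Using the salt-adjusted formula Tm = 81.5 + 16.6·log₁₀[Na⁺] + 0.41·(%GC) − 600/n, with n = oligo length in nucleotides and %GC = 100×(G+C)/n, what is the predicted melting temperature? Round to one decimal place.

Length n = 33. C=9, T=10, A=9, G=5
G+C = 14, so %GC = 14/33 × 100 = 42.424%
Salt term: 16.6 × (-0.297) = -4.93
GC term: 0.41 × 42.424 = 17.394; length term: −600/33 = −18.182
Tm = 81.5 + (-4.93) + 17.394 − 18.182 = 75.782 → 75.8°C

75.8°C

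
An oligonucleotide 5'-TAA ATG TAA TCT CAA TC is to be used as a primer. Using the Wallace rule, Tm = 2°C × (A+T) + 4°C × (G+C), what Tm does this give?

42°C

Counting bases: T=6, G=1, C=3, A=7
AT pairs contribute 13, GC pairs contribute 4.
Tm = 2(13) + 4(4) = 26 + 16 = 42°C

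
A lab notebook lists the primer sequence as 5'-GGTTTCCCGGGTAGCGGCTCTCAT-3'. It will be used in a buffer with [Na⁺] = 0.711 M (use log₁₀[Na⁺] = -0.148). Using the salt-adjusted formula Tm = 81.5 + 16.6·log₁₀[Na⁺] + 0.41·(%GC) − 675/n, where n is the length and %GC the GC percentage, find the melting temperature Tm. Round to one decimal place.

Length n = 24. G=8, T=7, A=2, C=7
G+C = 15, so %GC = 15/24 × 100 = 62.5%
Salt term: 16.6 × (-0.148) = -2.457
GC term: 0.41 × 62.5 = 25.625; length term: −675/24 = −28.125
Tm = 81.5 + (-2.457) + 25.625 − 28.125 = 76.543 → 76.5°C

76.5°C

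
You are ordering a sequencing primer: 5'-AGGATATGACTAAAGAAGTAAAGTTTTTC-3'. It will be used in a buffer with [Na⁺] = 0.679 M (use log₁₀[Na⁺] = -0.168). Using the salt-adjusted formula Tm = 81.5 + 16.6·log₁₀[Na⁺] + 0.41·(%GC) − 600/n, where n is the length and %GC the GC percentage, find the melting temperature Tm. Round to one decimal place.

69.3°C

Length n = 29. G=6, A=12, T=9, C=2
G+C = 8, so %GC = 8/29 × 100 = 27.586%
Salt term: 16.6 × (-0.168) = -2.789
GC term: 0.41 × 27.586 = 11.31; length term: −600/29 = −20.69
Tm = 81.5 + (-2.789) + 11.31 − 20.69 = 69.331 → 69.3°C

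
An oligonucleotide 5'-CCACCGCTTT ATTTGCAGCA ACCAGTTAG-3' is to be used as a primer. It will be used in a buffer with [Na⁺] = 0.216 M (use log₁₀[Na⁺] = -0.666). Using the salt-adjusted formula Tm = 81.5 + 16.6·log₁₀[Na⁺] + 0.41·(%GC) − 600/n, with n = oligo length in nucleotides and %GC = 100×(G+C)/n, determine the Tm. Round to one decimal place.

69.5°C

Length n = 29. Counting bases: T=8, G=5, C=9, A=7
G+C = 14, so %GC = 14/29 × 100 = 48.276%
Salt term: 16.6 × (-0.666) = -11.056
GC term: 0.41 × 48.276 = 19.793; length term: −600/29 = −20.69
Tm = 81.5 + (-11.056) + 19.793 − 20.69 = 69.547 → 69.5°C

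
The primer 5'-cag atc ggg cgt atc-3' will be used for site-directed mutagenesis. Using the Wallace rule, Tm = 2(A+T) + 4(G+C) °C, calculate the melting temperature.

Base counts: A=3, T=3, C=4, G=5
So N_AT = 6 and N_GC = 9.
Tm = 2(6) + 4(9) = 12 + 36 = 48°C

48°C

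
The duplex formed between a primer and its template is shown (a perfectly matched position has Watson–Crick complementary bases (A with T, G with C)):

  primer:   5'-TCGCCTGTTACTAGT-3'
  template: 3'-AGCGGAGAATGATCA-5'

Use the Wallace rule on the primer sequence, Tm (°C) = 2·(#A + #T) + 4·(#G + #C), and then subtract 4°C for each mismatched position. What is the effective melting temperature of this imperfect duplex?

40°C

Primer base counts: A=2, T=6, G=3, C=4 → A+T=8, G+C=7
Perfect-match Tm = 2(8) + 4(7) = 16 + 28 = 44°C
Mismatches (positions where the bases are not complementary): 1 (at position 7)
Effective Tm = 44 − 1×4 = 44 − 4 = 40°C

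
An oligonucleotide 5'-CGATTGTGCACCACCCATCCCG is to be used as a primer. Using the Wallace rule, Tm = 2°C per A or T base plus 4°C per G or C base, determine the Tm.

72°C

Counting bases: G=4, T=4, A=4, C=10
So N_AT = 8 and N_GC = 14.
Tm = 2×8 + 4×14 = 72°C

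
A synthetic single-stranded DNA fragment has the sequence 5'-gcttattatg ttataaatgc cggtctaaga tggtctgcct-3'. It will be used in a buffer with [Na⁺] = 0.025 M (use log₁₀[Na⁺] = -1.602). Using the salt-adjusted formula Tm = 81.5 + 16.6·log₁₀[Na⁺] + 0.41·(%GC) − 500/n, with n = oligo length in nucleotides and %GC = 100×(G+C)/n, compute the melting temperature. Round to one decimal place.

58.8°C

Length n = 40. Scanning the sequence gives T=15, A=9, C=7, G=9.
G+C = 16, so %GC = 16/40 × 100 = 40%
Salt term: 16.6 × (-1.602) = -26.593
GC term: 0.41 × 40 = 16.4; length term: −500/40 = −12.5
Tm = 81.5 + (-26.593) + 16.4 − 12.5 = 58.807 → 58.8°C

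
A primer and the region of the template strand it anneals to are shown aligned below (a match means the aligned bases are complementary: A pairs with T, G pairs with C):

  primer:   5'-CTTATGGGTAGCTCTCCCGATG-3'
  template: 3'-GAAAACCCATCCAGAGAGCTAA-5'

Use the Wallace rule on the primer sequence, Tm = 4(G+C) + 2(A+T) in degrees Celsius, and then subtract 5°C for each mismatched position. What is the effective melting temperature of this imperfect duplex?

48°C

Primer base counts: A=3, T=7, G=6, C=6 → A+T=10, G+C=12
Perfect-match Tm = 2(10) + 4(12) = 20 + 48 = 68°C
Mismatches (positions where the bases are not complementary): 4 (at positions 4, 12, 17, 22)
Effective Tm = 68 − 4×5 = 68 − 20 = 48°C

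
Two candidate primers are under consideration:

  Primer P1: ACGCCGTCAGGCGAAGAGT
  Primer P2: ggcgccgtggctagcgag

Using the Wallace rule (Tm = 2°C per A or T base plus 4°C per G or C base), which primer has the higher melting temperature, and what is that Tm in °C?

Primer P2, 64°C

Primer P1: A+T=7, G+C=12 → Tm = 2(7)+4(12) = 62°C
Primer P2: A+T=4, G+C=14 → Tm = 2(4)+4(14) = 64°C
62°C vs 64°C → primer P2 is higher.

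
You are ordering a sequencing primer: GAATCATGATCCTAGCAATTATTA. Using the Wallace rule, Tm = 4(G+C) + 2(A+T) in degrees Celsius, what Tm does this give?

G=3, C=4, A=9, T=8
AT pairs contribute 17, GC pairs contribute 7.
Tm = 4·7 + 2·17 = 28 + 34 = 62°C

62°C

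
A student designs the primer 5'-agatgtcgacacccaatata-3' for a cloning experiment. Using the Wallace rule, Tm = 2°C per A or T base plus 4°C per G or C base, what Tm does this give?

56°C

Counting bases: A=8, T=4, G=3, C=5
A+T = 12, G+C = 8
Tm = 2(12) + 4(8) = 24 + 32 = 56°C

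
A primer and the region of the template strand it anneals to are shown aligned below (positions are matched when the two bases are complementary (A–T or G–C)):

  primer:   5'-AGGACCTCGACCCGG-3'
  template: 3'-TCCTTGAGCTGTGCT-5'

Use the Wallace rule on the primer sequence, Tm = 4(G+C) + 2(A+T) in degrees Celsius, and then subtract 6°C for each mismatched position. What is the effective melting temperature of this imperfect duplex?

Primer base counts: A=3, T=1, G=5, C=6 → A+T=4, G+C=11
Perfect-match Tm = 2(4) + 4(11) = 8 + 44 = 52°C
Mismatches (positions where the bases are not complementary): 3 (at positions 5, 12, 15)
Effective Tm = 52 − 3×6 = 52 − 18 = 34°C

34°C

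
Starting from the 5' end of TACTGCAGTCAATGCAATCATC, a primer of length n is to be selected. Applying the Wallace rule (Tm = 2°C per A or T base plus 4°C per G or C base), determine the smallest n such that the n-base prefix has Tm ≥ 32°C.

First 10 bases: TACTGCAGTC → Tm = 30°C (< 32°C)
First 11 bases: TACTGCAGTCA → Tm = 32°C (≥ 32°C)
Each additional base adds 2°C (A/T) or 4°C (G/C), so Tm is non-decreasing in n; n = 11 is the first length to reach 32°C.

n = 11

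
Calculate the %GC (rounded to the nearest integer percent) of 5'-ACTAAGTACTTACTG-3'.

Base counts: T=5, G=2, C=3, A=5
G+C = 2 + 3 = 5 out of 15 bases
%GC = 5/15 × 100 = 33.33% ≈ 33%

33%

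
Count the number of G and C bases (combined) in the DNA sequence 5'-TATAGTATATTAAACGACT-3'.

Counting bases: G=2, A=8, C=2, T=7
Total G or C: 2 + 2 = 4

4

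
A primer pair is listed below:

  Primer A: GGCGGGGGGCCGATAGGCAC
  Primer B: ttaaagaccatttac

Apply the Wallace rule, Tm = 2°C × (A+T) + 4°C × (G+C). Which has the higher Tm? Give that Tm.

Primer A, 72°C

Primer A: A+T=4, G+C=16 → Tm = 2(4)+4(16) = 72°C
Primer B: A+T=11, G+C=4 → Tm = 2(11)+4(4) = 38°C
72°C vs 38°C → primer A is higher.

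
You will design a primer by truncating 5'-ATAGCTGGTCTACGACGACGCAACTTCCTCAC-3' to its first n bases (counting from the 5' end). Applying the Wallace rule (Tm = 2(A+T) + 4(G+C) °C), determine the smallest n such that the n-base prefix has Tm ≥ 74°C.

n = 24

First 23 bases: ATAGCTGGTCTACGACGACGCAA → Tm = 70°C (< 74°C)
First 24 bases: ATAGCTGGTCTACGACGACGCAAC → Tm = 74°C (≥ 74°C)
Each additional base adds 2°C (A/T) or 4°C (G/C), so Tm is non-decreasing in n; n = 24 is the first length to reach 74°C.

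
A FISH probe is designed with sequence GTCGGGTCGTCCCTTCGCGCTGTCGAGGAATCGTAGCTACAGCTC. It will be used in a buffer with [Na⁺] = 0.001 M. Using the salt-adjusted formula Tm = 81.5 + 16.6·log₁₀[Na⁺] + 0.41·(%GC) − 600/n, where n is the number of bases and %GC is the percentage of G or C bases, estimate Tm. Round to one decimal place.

43.9°C

Length n = 45. Scanning the sequence gives C=14, A=6, G=14, T=11.
G+C = 28, so %GC = 28/45 × 100 = 62.222%
Salt term: 16.6 × (-3) = -49.8
GC term: 0.41 × 62.222 = 25.511; length term: −600/45 = −13.333
Tm = 81.5 + (-49.8) + 25.511 − 13.333 = 43.878 → 43.9°C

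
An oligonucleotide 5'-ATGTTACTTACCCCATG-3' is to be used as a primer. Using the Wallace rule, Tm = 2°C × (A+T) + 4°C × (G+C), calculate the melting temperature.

48°C

Counting bases: G=2, A=4, T=6, C=5
So N_AT = 10 and N_GC = 7.
Tm = 4·7 + 2·10 = 28 + 20 = 48°C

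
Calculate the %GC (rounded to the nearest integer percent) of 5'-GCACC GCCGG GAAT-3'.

A=3, C=5, T=1, G=5
G+C = 5 + 5 = 10 out of 14 bases
%GC = 10/14 × 100 = 71.43% ≈ 71%

71%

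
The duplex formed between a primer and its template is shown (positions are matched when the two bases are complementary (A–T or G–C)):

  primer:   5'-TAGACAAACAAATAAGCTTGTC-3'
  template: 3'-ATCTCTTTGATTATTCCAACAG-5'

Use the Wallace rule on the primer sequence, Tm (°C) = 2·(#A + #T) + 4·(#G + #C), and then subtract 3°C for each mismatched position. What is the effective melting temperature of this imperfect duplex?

Primer base counts: A=10, T=5, G=3, C=4 → A+T=15, G+C=7
Perfect-match Tm = 2(15) + 4(7) = 30 + 28 = 58°C
Mismatches (positions where the bases are not complementary): 3 (at positions 5, 10, 17)
Effective Tm = 58 − 3×3 = 58 − 9 = 49°C

49°C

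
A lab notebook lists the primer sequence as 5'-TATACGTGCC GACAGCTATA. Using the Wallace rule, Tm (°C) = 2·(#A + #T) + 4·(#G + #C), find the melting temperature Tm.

Base counts: T=5, G=4, A=6, C=5
A+T = 11, G+C = 9
Tm = 4·9 + 2·11 = 36 + 22 = 58°C

58°C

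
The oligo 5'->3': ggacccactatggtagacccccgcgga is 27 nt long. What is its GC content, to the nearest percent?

67%

Base counts: A=6, T=3, C=10, G=8
G+C = 8 + 10 = 18 out of 27 bases
%GC = 18/27 × 100 = 66.67% ≈ 67%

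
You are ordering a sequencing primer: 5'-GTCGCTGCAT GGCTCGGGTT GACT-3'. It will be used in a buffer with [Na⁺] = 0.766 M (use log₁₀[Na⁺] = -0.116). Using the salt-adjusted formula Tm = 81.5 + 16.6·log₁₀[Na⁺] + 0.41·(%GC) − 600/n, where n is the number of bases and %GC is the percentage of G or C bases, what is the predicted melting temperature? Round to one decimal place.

Length n = 24. A=2, T=7, G=9, C=6
G+C = 15, so %GC = 15/24 × 100 = 62.5%
Salt term: 16.6 × (-0.116) = -1.926
GC term: 0.41 × 62.5 = 25.625; length term: −600/24 = −25
Tm = 81.5 + (-1.926) + 25.625 − 25 = 80.199 → 80.2°C

80.2°C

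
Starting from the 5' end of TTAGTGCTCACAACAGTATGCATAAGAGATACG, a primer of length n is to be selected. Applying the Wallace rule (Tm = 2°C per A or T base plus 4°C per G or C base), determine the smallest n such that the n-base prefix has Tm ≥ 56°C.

First 19 bases: TTAGTGCTCACAACAGTAT → Tm = 52°C (< 56°C)
First 20 bases: TTAGTGCTCACAACAGTATG → Tm = 56°C (≥ 56°C)
Since every base adds ≥2°C, Tm only increases with n, so the threshold is first crossed at n = 20.

n = 20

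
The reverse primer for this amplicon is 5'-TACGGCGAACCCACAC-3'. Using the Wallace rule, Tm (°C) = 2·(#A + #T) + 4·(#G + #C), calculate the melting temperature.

52°C

Base counts: C=7, G=3, A=5, T=1
AT pairs contribute 6, GC pairs contribute 10.
Tm = 2(6) + 4(10) = 12 + 40 = 52°C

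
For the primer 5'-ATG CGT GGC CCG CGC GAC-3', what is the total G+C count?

14

G=7, C=7, T=2, A=2
Total G or C: 7 + 7 = 14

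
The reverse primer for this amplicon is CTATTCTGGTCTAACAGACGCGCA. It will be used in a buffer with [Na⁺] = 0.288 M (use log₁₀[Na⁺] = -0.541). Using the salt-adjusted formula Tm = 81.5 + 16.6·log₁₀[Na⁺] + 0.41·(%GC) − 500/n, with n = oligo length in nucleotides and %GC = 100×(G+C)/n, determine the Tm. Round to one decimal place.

72.2°C

Length n = 24. Counting bases: A=6, T=6, C=7, G=5
G+C = 12, so %GC = 12/24 × 100 = 50%
Salt term: 16.6 × (-0.541) = -8.981
GC term: 0.41 × 50 = 20.5; length term: −500/24 = −20.833
Tm = 81.5 + (-8.981) + 20.5 − 20.833 = 72.186 → 72.2°C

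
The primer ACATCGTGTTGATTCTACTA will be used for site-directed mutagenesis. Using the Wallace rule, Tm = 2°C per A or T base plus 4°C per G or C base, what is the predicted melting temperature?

Scanning the sequence gives A=5, C=4, T=8, G=3.
So N_AT = 13 and N_GC = 7.
Tm = 4·7 + 2·13 = 28 + 26 = 54°C

54°C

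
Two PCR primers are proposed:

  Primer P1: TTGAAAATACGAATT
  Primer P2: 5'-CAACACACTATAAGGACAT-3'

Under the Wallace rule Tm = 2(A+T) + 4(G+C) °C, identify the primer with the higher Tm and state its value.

Primer P1: A+T=12, G+C=3 → Tm = 2(12)+4(3) = 36°C
Primer P2: A+T=12, G+C=7 → Tm = 2(12)+4(7) = 52°C
36°C vs 52°C → primer P2 is higher.

Primer P2, 52°C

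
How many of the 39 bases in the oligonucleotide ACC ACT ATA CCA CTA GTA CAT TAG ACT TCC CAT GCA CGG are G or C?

Base counts: C=13, G=5, A=12, T=9
G+C = 5 + 13 = 18

18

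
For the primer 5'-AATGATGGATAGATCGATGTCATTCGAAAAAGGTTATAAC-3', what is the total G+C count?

G=9, C=4, T=11, A=16
Total G or C: 9 + 4 = 13

13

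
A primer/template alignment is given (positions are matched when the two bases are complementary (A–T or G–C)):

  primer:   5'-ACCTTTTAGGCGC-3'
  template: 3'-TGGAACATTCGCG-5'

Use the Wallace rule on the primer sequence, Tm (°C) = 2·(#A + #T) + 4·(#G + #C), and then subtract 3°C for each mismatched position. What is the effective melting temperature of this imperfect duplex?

34°C

Primer base counts: A=2, T=4, G=3, C=4 → A+T=6, G+C=7
Perfect-match Tm = 2(6) + 4(7) = 12 + 28 = 40°C
Mismatches (positions where the bases are not complementary): 2 (at positions 6, 9)
Effective Tm = 40 − 2×3 = 40 − 6 = 34°C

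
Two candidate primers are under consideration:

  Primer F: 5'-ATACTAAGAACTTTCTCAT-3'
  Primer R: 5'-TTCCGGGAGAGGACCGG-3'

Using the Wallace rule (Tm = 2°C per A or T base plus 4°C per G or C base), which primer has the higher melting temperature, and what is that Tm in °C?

Primer R, 58°C

Primer F: A+T=14, G+C=5 → Tm = 2(14)+4(5) = 48°C
Primer R: A+T=5, G+C=12 → Tm = 2(5)+4(12) = 58°C
48°C vs 58°C → primer R is higher.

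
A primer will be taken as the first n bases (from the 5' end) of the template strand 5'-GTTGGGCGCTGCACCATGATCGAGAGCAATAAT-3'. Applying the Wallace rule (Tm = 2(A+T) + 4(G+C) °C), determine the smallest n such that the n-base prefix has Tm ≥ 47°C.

n = 14

First 13 bases: GTTGGGCGCTGCA → Tm = 44°C (< 47°C)
First 14 bases: GTTGGGCGCTGCAC → Tm = 48°C (≥ 47°C)
Each additional base adds 2°C (A/T) or 4°C (G/C), so Tm is non-decreasing in n; n = 14 is the first length to reach 47°C.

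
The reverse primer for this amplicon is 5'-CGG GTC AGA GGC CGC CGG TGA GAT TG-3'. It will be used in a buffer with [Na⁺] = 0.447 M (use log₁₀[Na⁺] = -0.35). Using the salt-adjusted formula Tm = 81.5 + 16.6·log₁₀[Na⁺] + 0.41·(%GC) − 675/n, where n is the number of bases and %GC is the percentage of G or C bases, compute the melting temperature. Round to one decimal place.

Length n = 26. Base counts: G=12, C=6, T=4, A=4
G+C = 18, so %GC = 18/26 × 100 = 69.231%
Salt term: 16.6 × (-0.35) = -5.81
GC term: 0.41 × 69.231 = 28.385; length term: −675/26 = −25.962
Tm = 81.5 + (-5.81) + 28.385 − 25.962 = 78.113 → 78.1°C

78.1°C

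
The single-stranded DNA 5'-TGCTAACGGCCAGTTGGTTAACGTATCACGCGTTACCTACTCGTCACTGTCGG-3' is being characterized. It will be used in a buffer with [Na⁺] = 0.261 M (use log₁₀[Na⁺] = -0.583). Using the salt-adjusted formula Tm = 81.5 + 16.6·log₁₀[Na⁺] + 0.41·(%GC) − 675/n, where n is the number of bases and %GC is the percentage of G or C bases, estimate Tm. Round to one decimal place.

Length n = 53. Counting bases: A=10, T=15, G=13, C=15
G+C = 28, so %GC = 28/53 × 100 = 52.83%
Salt term: 16.6 × (-0.583) = -9.678
GC term: 0.41 × 52.83 = 21.66; length term: −675/53 = −12.736
Tm = 81.5 + (-9.678) + 21.66 − 12.736 = 80.746 → 80.7°C

80.7°C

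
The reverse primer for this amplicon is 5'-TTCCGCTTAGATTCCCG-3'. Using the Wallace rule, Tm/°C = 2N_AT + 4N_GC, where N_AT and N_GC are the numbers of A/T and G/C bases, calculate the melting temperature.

52°C

Counting bases: T=6, A=2, C=6, G=3
So N_AT = 8 and N_GC = 9.
Tm = 2(8) + 4(9) = 16 + 36 = 52°C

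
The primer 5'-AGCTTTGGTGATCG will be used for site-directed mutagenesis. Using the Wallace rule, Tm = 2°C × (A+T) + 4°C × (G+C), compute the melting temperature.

42°C

Scanning the sequence gives C=2, T=5, A=2, G=5.
So N_AT = 7 and N_GC = 7.
Tm = 2×7 + 4×7 = 42°C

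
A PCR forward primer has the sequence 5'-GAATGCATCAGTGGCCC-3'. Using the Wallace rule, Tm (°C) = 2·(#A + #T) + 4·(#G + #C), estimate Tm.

Counting bases: A=4, T=3, C=5, G=5
AT pairs contribute 7, GC pairs contribute 10.
Tm = 2(7) + 4(10) = 14 + 40 = 54°C

54°C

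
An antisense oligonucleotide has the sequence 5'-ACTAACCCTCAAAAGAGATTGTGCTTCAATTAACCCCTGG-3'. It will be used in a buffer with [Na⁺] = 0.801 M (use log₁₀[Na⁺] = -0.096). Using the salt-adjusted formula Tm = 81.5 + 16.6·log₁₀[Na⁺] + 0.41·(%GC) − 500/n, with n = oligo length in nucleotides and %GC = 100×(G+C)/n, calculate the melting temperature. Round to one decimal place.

84.8°C

Length n = 40. Counting bases: G=6, T=10, A=13, C=11
G+C = 17, so %GC = 17/40 × 100 = 42.5%
Salt term: 16.6 × (-0.096) = -1.594
GC term: 0.41 × 42.5 = 17.425; length term: −500/40 = −12.5
Tm = 81.5 + (-1.594) + 17.425 − 12.5 = 84.831 → 84.8°C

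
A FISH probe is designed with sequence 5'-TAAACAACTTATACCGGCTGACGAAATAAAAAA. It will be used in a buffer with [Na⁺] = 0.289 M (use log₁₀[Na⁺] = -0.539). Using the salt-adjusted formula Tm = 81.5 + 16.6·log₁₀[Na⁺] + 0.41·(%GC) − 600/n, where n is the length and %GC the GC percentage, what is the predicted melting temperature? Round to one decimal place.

Length n = 33. C=6, A=17, G=4, T=6
G+C = 10, so %GC = 10/33 × 100 = 30.303%
Salt term: 16.6 × (-0.539) = -8.947
GC term: 0.41 × 30.303 = 12.424; length term: −600/33 = −18.182
Tm = 81.5 + (-8.947) + 12.424 − 18.182 = 66.795 → 66.8°C

66.8°C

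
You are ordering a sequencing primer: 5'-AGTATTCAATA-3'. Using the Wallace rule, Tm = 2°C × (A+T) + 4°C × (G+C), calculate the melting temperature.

Counting bases: C=1, G=1, T=4, A=5
AT pairs contribute 9, GC pairs contribute 2.
Tm = 2(9) + 4(2) = 18 + 8 = 26°C

26°C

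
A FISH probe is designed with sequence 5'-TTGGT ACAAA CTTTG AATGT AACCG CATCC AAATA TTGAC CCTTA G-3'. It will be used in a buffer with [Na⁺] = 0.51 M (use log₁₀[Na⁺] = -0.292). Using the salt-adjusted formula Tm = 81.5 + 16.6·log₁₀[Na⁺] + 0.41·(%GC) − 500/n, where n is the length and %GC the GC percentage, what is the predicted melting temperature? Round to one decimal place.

Length n = 46. Base counts: C=10, G=7, A=15, T=14
G+C = 17, so %GC = 17/46 × 100 = 36.957%
Salt term: 16.6 × (-0.292) = -4.847
GC term: 0.41 × 36.957 = 15.152; length term: −500/46 = −10.87
Tm = 81.5 + (-4.847) + 15.152 − 10.87 = 80.935 → 80.9°C

80.9°C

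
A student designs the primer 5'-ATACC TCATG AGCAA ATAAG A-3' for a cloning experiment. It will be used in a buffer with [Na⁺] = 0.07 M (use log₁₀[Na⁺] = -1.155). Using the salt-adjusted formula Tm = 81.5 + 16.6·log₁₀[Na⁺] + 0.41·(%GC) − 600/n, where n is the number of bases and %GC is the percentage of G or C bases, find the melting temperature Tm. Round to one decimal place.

Length n = 21. A=10, G=3, T=4, C=4
G+C = 7, so %GC = 7/21 × 100 = 33.333%
Salt term: 16.6 × (-1.155) = -19.173
GC term: 0.41 × 33.333 = 13.667; length term: −600/21 = −28.571
Tm = 81.5 + (-19.173) + 13.667 − 28.571 = 47.423 → 47.4°C

47.4°C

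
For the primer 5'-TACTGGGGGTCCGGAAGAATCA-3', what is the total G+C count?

T=4, G=8, A=6, C=4
G+C = 8 + 4 = 12

12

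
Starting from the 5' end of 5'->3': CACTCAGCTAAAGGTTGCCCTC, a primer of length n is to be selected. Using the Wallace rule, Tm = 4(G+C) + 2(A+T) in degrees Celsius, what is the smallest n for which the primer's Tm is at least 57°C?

n = 19

First 18 bases: CACTCAGCTAAAGGTTGC → Tm = 54°C (< 57°C)
First 19 bases: CACTCAGCTAAAGGTTGCC → Tm = 58°C (≥ 57°C)
Since every base adds ≥2°C, Tm only increases with n, so the threshold is first crossed at n = 19.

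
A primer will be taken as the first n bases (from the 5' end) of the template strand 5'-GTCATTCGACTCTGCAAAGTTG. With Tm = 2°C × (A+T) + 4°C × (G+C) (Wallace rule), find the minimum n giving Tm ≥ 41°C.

First 13 bases: GTCATTCGACTCT → Tm = 38°C (< 41°C)
First 14 bases: GTCATTCGACTCTG → Tm = 42°C (≥ 41°C)
Each additional base adds 2°C (A/T) or 4°C (G/C), so Tm is non-decreasing in n; n = 14 is the first length to reach 41°C.

n = 14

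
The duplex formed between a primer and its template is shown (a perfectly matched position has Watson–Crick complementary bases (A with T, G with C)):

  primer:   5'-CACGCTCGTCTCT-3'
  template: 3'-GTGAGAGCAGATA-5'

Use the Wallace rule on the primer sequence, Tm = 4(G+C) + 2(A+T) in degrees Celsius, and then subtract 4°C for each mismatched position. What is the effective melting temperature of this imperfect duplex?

34°C

Primer base counts: A=1, T=4, G=2, C=6 → A+T=5, G+C=8
Perfect-match Tm = 2(5) + 4(8) = 10 + 32 = 42°C
Mismatches (positions where the bases are not complementary): 2 (at positions 4, 12)
Effective Tm = 42 − 2×4 = 42 − 8 = 34°C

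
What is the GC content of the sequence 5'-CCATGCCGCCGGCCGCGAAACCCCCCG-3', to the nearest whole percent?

81%

Counting bases: A=4, T=1, G=7, C=15
G+C = 7 + 15 = 22 out of 27 bases
%GC = 22/27 × 100 = 81.48% ≈ 81%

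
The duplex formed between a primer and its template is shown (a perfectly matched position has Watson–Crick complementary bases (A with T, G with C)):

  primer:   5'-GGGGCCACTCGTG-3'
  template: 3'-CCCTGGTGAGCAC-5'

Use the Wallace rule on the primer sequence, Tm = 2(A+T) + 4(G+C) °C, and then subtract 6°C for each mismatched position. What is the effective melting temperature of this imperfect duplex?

40°C

Primer base counts: A=1, T=2, G=6, C=4 → A+T=3, G+C=10
Perfect-match Tm = 2(3) + 4(10) = 6 + 40 = 46°C
Mismatches (positions where the bases are not complementary): 1 (at position 4)
Effective Tm = 46 − 1×6 = 46 − 6 = 40°C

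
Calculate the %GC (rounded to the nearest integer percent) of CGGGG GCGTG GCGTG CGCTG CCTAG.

Base counts: A=1, G=13, T=4, C=7
G+C = 13 + 7 = 20 out of 25 bases
%GC = 20/25 × 100 = 80% ≈ 80%

80%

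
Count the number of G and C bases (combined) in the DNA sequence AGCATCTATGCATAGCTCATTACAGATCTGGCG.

A=9, C=8, T=9, G=7
Total G or C: 7 + 8 = 15

15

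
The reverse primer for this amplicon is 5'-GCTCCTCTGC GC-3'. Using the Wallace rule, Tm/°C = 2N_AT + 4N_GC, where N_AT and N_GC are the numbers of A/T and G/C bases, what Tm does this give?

C=6, A=0, T=3, G=3
So N_AT = 3 and N_GC = 9.
Tm = 4·9 + 2·3 = 36 + 6 = 42°C

42°C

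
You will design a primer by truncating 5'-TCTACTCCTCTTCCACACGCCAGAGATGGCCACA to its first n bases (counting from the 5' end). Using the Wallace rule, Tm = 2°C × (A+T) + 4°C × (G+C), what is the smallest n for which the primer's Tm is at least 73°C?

n = 24

First 23 bases: TCTACTCCTCTTCCACACGCCAG → Tm = 72°C (< 73°C)
First 24 bases: TCTACTCCTCTTCCACACGCCAGA → Tm = 74°C (≥ 73°C)
Since every base adds ≥2°C, Tm only increases with n, so the threshold is first crossed at n = 24.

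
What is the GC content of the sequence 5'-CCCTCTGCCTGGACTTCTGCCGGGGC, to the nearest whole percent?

A=1, G=8, C=11, T=6
G+C = 8 + 11 = 19 out of 26 bases
%GC = 19/26 × 100 = 73.08% ≈ 73%

73%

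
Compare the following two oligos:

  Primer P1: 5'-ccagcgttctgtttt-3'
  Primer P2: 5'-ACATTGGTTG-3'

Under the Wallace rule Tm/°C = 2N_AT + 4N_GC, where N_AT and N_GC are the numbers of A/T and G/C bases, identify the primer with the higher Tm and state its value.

Primer P1, 44°C

Primer P1: A+T=8, G+C=7 → Tm = 2(8)+4(7) = 44°C
Primer P2: A+T=6, G+C=4 → Tm = 2(6)+4(4) = 28°C
44°C vs 28°C → primer P1 is higher.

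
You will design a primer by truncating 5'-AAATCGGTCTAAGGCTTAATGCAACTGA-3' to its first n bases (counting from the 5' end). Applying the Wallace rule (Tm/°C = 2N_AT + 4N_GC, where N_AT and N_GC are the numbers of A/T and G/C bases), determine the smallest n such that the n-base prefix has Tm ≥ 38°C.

n = 14

First 13 bases: AAATCGGTCTAAG → Tm = 36°C (< 38°C)
First 14 bases: AAATCGGTCTAAGG → Tm = 40°C (≥ 38°C)
Each additional base adds 2°C (A/T) or 4°C (G/C), so Tm is non-decreasing in n; n = 14 is the first length to reach 38°C.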